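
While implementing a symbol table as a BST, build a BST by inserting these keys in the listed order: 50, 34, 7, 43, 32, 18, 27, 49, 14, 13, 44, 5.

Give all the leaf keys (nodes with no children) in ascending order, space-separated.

50: root
34: left child of 50 (depth 1)
7: left child of 34 (depth 2)
43: right child of 34 (depth 2)
32: right child of 7 (depth 3)
18: left child of 32 (depth 4)
27: right child of 18 (depth 5)
49: right child of 43 (depth 3)
14: left child of 18 (depth 5)
13: left child of 14 (depth 6)
44: left child of 49 (depth 4)
5: left child of 7 (depth 3)

5 13 27 44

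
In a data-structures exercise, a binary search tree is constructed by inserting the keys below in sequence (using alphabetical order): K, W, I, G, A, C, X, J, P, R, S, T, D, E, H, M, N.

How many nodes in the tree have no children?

Insert K: tree is empty, so K becomes the root.
Insert W: W > K → go right. Place as right child of K.
Insert I: I < K → go left. Place as left child of K.
Insert G: G < K → go left; G < I → go left. Place as left child of I.
Insert A: A < K → go left; A < I → go left; A < G → go left. Place as left child of G.
Insert C: C < K → go left; C < I → go left; C < G → go left; C > A → go right. Place as right child of A.
Insert X: X > K → go right; X > W → go right. Place as right child of W.
Insert J: J < K → go left; J > I → go right. Place as right child of I.
Insert P: P > K → go right; P < W → go left. Place as left child of W.
Insert R: R > K → go right; R < W → go left; R > P → go right. Place as right child of P.
Insert S: S > K → go right; S < W → go left; S > P → go right; S > R → go right. Place as right child of R.
Insert T: T > K → go right; T < W → go left; T > P → go right; T > R → go right; T > S → go right. Place as right child of S.
Insert D: D < K → go left; D < I → go left; D < G → go left; D > A → go right; D > C → go right. Place as right child of C.
Insert E: E < K → go left; E < I → go left; E < G → go left; E > A → go right; E > C → go right; E > D → go right. Place as right child of D.
Insert H: H < K → go left; H < I → go left; H > G → go right. Place as right child of G.
Insert M: M > K → go right; M < W → go left; M < P → go left. Place as left child of P.
Insert N: N > K → go right; N < W → go left; N < P → go left; N > M → go right. Place as right child of M.

Leaves: E, H, J, N, T, X — 6 in total.

6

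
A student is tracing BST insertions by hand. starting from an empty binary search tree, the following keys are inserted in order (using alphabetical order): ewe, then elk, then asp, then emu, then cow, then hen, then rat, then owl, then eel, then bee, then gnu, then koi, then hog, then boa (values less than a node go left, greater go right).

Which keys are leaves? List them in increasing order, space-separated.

ewe: root
elk: left child of ewe (depth 1)
asp: left child of elk (depth 2)
emu: right child of elk (depth 2)
cow: right child of asp (depth 3)
hen: right child of ewe (depth 1)
rat: right child of hen (depth 2)
owl: left child of rat (depth 3)
eel: right child of cow (depth 4)
bee: left child of cow (depth 4)
gnu: left child of hen (depth 2)
koi: left child of owl (depth 4)
hog: left child of koi (depth 5)
boa: right child of bee (depth 5)

boa eel emu gnu hog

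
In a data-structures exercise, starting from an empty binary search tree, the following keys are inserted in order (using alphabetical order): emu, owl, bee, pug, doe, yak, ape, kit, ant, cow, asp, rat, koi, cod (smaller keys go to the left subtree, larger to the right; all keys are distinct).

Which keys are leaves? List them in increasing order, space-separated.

Insert emu: tree is empty, so emu becomes the root.
Insert owl: owl > emu → go right. Place as right child of emu.
Insert bee: bee < emu → go left. Place as left child of emu.
Insert pug: pug > emu → go right; pug > owl → go right. Place as right child of owl.
Insert doe: doe < emu → go left; doe > bee → go right. Place as right child of bee.
Insert yak: yak > emu → go right; yak > owl → go right; yak > pug → go right. Place as right child of pug.
Insert ape: ape < emu → go left; ape < bee → go left. Place as left child of bee.
Insert kit: kit > emu → go right; kit < owl → go left. Place as left child of owl.
Insert ant: ant < emu → go left; ant < bee → go left; ant < ape → go left. Place as left child of ape.
Insert cow: cow < emu → go left; cow > bee → go right; cow < doe → go left. Place as left child of doe.
Insert asp: asp < emu → go left; asp < bee → go left; asp > ape → go right. Place as right child of ape.
Insert rat: rat > emu → go right; rat > owl → go right; rat > pug → go right; rat < yak → go left. Place as left child of yak.
Insert koi: koi > emu → go right; koi < owl → go left; koi > kit → go right. Place as right child of kit.
Insert cod: cod < emu → go left; cod > bee → go right; cod < doe → go left; cod < cow → go left. Place as left child of cow.

ant asp cod koi rat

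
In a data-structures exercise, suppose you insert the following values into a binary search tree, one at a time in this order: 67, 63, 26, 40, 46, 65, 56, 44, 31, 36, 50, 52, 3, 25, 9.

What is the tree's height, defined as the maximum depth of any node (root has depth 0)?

7

67: root
63: left child of 67 (depth 1)
26: left child of 63 (depth 2)
40: right child of 26 (depth 3)
46: right child of 40 (depth 4)
65: right child of 63 (depth 2)
56: right child of 46 (depth 5)
44: left child of 46 (depth 5)
31: left child of 40 (depth 4)
36: right child of 31 (depth 5)
50: left child of 56 (depth 6)
52: right child of 50 (depth 7)
3: left child of 26 (depth 3)
25: right child of 3 (depth 4)
9: left child of 25 (depth 5)

The deepest node is 52 at depth 7.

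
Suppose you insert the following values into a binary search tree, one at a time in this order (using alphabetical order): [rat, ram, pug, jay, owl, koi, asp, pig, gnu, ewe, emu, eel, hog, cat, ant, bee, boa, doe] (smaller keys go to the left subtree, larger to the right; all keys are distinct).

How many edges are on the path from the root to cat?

9

Insert rat: tree is empty, so rat becomes the root.
Insert ram: ram < rat → go left. Place as left child of rat.
Insert pug: pug < rat → go left; pug < ram → go left. Place as left child of ram.
Insert jay: jay < rat → go left; jay < ram → go left; jay < pug → go left. Place as left child of pug.
Insert owl: owl < rat → go left; owl < ram → go left; owl < pug → go left; owl > jay → go right. Place as right child of jay.
Insert koi: koi < rat → go left; koi < ram → go left; koi < pug → go left; koi > jay → go right; koi < owl → go left. Place as left child of owl.
Insert asp: asp < rat → go left; asp < ram → go left; asp < pug → go left; asp < jay → go left. Place as left child of jay.
Insert pig: pig < rat → go left; pig < ram → go left; pig < pug → go left; pig > jay → go right; pig > owl → go right. Place as right child of owl.
Insert gnu: gnu < rat → go left; gnu < ram → go left; gnu < pug → go left; gnu < jay → go left; gnu > asp → go right. Place as right child of asp.
Insert ewe: ewe < rat → go left; ewe < ram → go left; ewe < pug → go left; ewe < jay → go left; ewe > asp → go right; ewe < gnu → go left. Place as left child of gnu.
Insert emu: emu < rat → go left; emu < ram → go left; emu < pug → go left; emu < jay → go left; emu > asp → go right; emu < gnu → go left; emu < ewe → go left. Place as left child of ewe.
Insert eel: eel < rat → go left; eel < ram → go left; eel < pug → go left; eel < jay → go left; eel > asp → go right; eel < gnu → go left; eel < ewe → go left; eel < emu → go left. Place as left child of emu.
Insert hog: hog < rat → go left; hog < ram → go left; hog < pug → go left; hog < jay → go left; hog > asp → go right; hog > gnu → go right. Place as right child of gnu.
Insert cat: cat < rat → go left; cat < ram → go left; cat < pug → go left; cat < jay → go left; cat > asp → go right; cat < gnu → go left; cat < ewe → go left; cat < emu → go left; cat < eel → go left. Place as left child of eel.
Insert ant: ant < rat → go left; ant < ram → go left; ant < pug → go left; ant < jay → go left; ant < asp → go left. Place as left child of asp.
Insert bee: bee < rat → go left; bee < ram → go left; bee < pug → go left; bee < jay → go left; bee > asp → go right; bee < gnu → go left; bee < ewe → go left; bee < emu → go left; bee < eel → go left; bee < cat → go left. Place as left child of cat.
Insert boa: boa < rat → go left; boa < ram → go left; boa < pug → go left; boa < jay → go left; boa > asp → go right; boa < gnu → go left; boa < ewe → go left; boa < emu → go left; boa < eel → go left; boa < cat → go left; boa > bee → go right. Place as right child of bee.
Insert doe: doe < rat → go left; doe < ram → go left; doe < pug → go left; doe < jay → go left; doe > asp → go right; doe < gnu → go left; doe < ewe → go left; doe < emu → go left; doe < eel → go left; doe > cat → go right. Place as right child of cat.

Path to cat: rat → ram → pug → jay → asp → gnu → ewe → emu → eel → cat, which is 9 edges.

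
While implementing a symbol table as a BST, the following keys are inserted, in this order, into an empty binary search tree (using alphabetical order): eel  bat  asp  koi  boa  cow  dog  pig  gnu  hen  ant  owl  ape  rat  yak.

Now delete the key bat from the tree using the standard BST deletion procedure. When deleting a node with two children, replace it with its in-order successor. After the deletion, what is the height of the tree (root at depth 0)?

4

Resulting structure (node: left, right):
  eel: L=bat, R=koi
  bat: L=asp, R=boa
  asp: L=ant, R=–
  koi: L=gnu, R=pig
  boa: L=–, R=cow
  cow: L=–, R=dog
  dog: L=–, R=–
  pig: L=owl, R=rat
  gnu: L=–, R=hen
  hen: L=–, R=–
  ant: L=–, R=ape
  owl: L=–, R=–
  ape: L=–, R=–
  rat: L=–, R=yak
  yak: L=–, R=–

Delete bat (two children — replace with in-order successor).
After deletion, deepest node is ape at depth 4.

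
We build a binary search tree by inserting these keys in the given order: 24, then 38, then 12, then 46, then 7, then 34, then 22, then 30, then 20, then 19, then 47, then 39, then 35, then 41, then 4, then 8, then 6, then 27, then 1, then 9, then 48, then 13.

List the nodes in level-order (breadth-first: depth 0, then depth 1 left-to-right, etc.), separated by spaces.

24 12 38 7 22 34 46 4 8 20 30 35 39 47 1 6 9 19 27 41 48 13

Insert 24: tree is empty, so 24 becomes the root.
Insert 38: 38 > 24 → go right. Place as right child of 24.
Insert 12: 12 < 24 → go left. Place as left child of 24.
Insert 46: 46 > 24 → go right; 46 > 38 → go right. Place as right child of 38.
Insert 7: 7 < 24 → go left; 7 < 12 → go left. Place as left child of 12.
Insert 34: 34 > 24 → go right; 34 < 38 → go left. Place as left child of 38.
Insert 22: 22 < 24 → go left; 22 > 12 → go right. Place as right child of 12.
Insert 30: 30 > 24 → go right; 30 < 38 → go left; 30 < 34 → go left. Place as left child of 34.
Insert 20: 20 < 24 → go left; 20 > 12 → go right; 20 < 22 → go left. Place as left child of 22.
Insert 19: 19 < 24 → go left; 19 > 12 → go right; 19 < 22 → go left; 19 < 20 → go left. Place as left child of 20.
Insert 47: 47 > 24 → go right; 47 > 38 → go right; 47 > 46 → go right. Place as right child of 46.
Insert 39: 39 > 24 → go right; 39 > 38 → go right; 39 < 46 → go left. Place as left child of 46.
Insert 35: 35 > 24 → go right; 35 < 38 → go left; 35 > 34 → go right. Place as right child of 34.
Insert 41: 41 > 24 → go right; 41 > 38 → go right; 41 < 46 → go left; 41 > 39 → go right. Place as right child of 39.
Insert 4: 4 < 24 → go left; 4 < 12 → go left; 4 < 7 → go left. Place as left child of 7.
Insert 8: 8 < 24 → go left; 8 < 12 → go left; 8 > 7 → go right. Place as right child of 7.
Insert 6: 6 < 24 → go left; 6 < 12 → go left; 6 < 7 → go left; 6 > 4 → go right. Place as right child of 4.
Insert 27: 27 > 24 → go right; 27 < 38 → go left; 27 < 34 → go left; 27 < 30 → go left. Place as left child of 30.
Insert 1: 1 < 24 → go left; 1 < 12 → go left; 1 < 7 → go left; 1 < 4 → go left. Place as left child of 4.
Insert 9: 9 < 24 → go left; 9 < 12 → go left; 9 > 7 → go right; 9 > 8 → go right. Place as right child of 8.
Insert 48: 48 > 24 → go right; 48 > 38 → go right; 48 > 46 → go right; 48 > 47 → go right. Place as right child of 47.
Insert 13: 13 < 24 → go left; 13 > 12 → go right; 13 < 22 → go left; 13 < 20 → go left; 13 < 19 → go left. Place as left child of 19.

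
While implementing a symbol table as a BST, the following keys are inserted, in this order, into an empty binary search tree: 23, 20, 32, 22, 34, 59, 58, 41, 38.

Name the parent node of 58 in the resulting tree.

59

23: root
20: left child of 23 (depth 1)
32: right child of 23 (depth 1)
22: right child of 20 (depth 2)
34: right child of 32 (depth 2)
59: right child of 34 (depth 3)
58: left child of 59 (depth 4)
41: left child of 58 (depth 5)
38: left child of 41 (depth 6)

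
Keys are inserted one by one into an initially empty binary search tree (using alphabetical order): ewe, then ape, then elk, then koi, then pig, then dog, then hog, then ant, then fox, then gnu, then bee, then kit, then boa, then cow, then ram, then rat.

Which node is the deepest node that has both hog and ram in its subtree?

koi

ewe: root
ape: left child of ewe (depth 1)
elk: right child of ape (depth 2)
koi: right child of ewe (depth 1)
pig: right child of koi (depth 2)
dog: left child of elk (depth 3)
hog: left child of koi (depth 2)
ant: left child of ape (depth 2)
fox: left child of hog (depth 3)
gnu: right child of fox (depth 4)
bee: left child of dog (depth 4)
kit: right child of hog (depth 3)
boa: right child of bee (depth 5)
cow: right child of boa (depth 6)
ram: right child of pig (depth 3)
rat: right child of ram (depth 4)

Path to hog: ewe → koi → hog
Path to ram: ewe → koi → pig → ram
The paths share a prefix ending at koi, then split left and right.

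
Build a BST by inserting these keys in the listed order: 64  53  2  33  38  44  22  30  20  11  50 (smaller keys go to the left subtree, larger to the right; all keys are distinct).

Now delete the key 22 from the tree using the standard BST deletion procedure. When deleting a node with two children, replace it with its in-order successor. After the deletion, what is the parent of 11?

20

Insert 64: tree is empty, so 64 becomes the root.
Insert 53: 53 < 64 → go left. Place as left child of 64.
Insert 2: 2 < 64 → go left; 2 < 53 → go left. Place as left child of 53.
Insert 33: 33 < 64 → go left; 33 < 53 → go left; 33 > 2 → go right. Place as right child of 2.
Insert 38: 38 < 64 → go left; 38 < 53 → go left; 38 > 2 → go right; 38 > 33 → go right. Place as right child of 33.
Insert 44: 44 < 64 → go left; 44 < 53 → go left; 44 > 2 → go right; 44 > 33 → go right; 44 > 38 → go right. Place as right child of 38.
Insert 22: 22 < 64 → go left; 22 < 53 → go left; 22 > 2 → go right; 22 < 33 → go left. Place as left child of 33.
Insert 30: 30 < 64 → go left; 30 < 53 → go left; 30 > 2 → go right; 30 < 33 → go left; 30 > 22 → go right. Place as right child of 22.
Insert 20: 20 < 64 → go left; 20 < 53 → go left; 20 > 2 → go right; 20 < 33 → go left; 20 < 22 → go left. Place as left child of 22.
Insert 11: 11 < 64 → go left; 11 < 53 → go left; 11 > 2 → go right; 11 < 33 → go left; 11 < 22 → go left; 11 < 20 → go left. Place as left child of 20.
Insert 50: 50 < 64 → go left; 50 < 53 → go left; 50 > 2 → go right; 50 > 33 → go right; 50 > 38 → go right; 50 > 44 → go right. Place as right child of 44.

Delete 22 (two children — replace with in-order successor).
After deletion, 11's parent is 20.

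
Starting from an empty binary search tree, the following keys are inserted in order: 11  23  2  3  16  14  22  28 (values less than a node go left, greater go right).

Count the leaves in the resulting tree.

4

Insert 11: tree is empty, so 11 becomes the root.
Insert 23: 23 > 11 → go right. Place as right child of 11.
Insert 2: 2 < 11 → go left. Place as left child of 11.
Insert 3: 3 < 11 → go left; 3 > 2 → go right. Place as right child of 2.
Insert 16: 16 > 11 → go right; 16 < 23 → go left. Place as left child of 23.
Insert 14: 14 > 11 → go right; 14 < 23 → go left; 14 < 16 → go left. Place as left child of 16.
Insert 22: 22 > 11 → go right; 22 < 23 → go left; 22 > 16 → go right. Place as right child of 16.
Insert 28: 28 > 11 → go right; 28 > 23 → go right. Place as right child of 23.

Leaves: 3, 14, 22, 28 — 4 in total.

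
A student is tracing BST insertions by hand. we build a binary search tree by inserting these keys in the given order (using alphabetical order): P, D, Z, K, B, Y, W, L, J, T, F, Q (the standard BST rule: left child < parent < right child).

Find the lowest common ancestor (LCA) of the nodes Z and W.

P: root
D: left child of P (depth 1)
Z: right child of P (depth 1)
K: right child of D (depth 2)
B: left child of D (depth 2)
Y: left child of Z (depth 2)
W: left child of Y (depth 3)
L: right child of K (depth 3)
J: left child of K (depth 3)
T: left child of W (depth 4)
F: left child of J (depth 4)
Q: left child of T (depth 5)

Path to Z: P → Z
Path to W: P → Z → Y → W
Z lies on both paths and is an ancestor of the other node.

Z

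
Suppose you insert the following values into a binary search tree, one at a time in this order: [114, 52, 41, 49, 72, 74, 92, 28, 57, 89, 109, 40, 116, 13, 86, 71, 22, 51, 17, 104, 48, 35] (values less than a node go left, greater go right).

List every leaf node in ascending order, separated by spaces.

17 35 48 51 71 86 104 116

114: root
52: left child of 114 (depth 1)
41: left child of 52 (depth 2)
49: right child of 41 (depth 3)
72: right child of 52 (depth 2)
74: right child of 72 (depth 3)
92: right child of 74 (depth 4)
28: left child of 41 (depth 3)
57: left child of 72 (depth 3)
89: left child of 92 (depth 5)
109: right child of 92 (depth 5)
40: right child of 28 (depth 4)
116: right child of 114 (depth 1)
13: left child of 28 (depth 4)
86: left child of 89 (depth 6)
71: right child of 57 (depth 4)
22: right child of 13 (depth 5)
51: right child of 49 (depth 4)
17: left child of 22 (depth 6)
104: left child of 109 (depth 6)
48: left child of 49 (depth 4)
35: left child of 40 (depth 5)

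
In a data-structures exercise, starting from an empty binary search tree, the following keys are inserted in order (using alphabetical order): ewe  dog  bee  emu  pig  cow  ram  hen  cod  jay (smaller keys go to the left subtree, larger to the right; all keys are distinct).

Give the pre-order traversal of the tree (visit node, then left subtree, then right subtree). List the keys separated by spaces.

ewe dog bee cow cod emu pig hen jay ram

Insert ewe: tree is empty, so ewe becomes the root.
Insert dog: dog < ewe → go left. Place as left child of ewe.
Insert bee: bee < ewe → go left; bee < dog → go left. Place as left child of dog.
Insert emu: emu < ewe → go left; emu > dog → go right. Place as right child of dog.
Insert pig: pig > ewe → go right. Place as right child of ewe.
Insert cow: cow < ewe → go left; cow < dog → go left; cow > bee → go right. Place as right child of bee.
Insert ram: ram > ewe → go right; ram > pig → go right. Place as right child of pig.
Insert hen: hen > ewe → go right; hen < pig → go left. Place as left child of pig.
Insert cod: cod < ewe → go left; cod < dog → go left; cod > bee → go right; cod < cow → go left. Place as left child of cow.
Insert jay: jay > ewe → go right; jay < pig → go left; jay > hen → go right. Place as right child of hen.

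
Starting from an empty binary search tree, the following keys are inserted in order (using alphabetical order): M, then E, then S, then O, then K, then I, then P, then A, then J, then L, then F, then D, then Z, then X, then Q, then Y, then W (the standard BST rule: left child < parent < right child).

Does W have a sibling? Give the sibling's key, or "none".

Insert M: tree is empty, so M becomes the root.
Insert E: E < M → go left. Place as left child of M.
Insert S: S > M → go right. Place as right child of M.
Insert O: O > M → go right; O < S → go left. Place as left child of S.
Insert K: K < M → go left; K > E → go right. Place as right child of E.
Insert I: I < M → go left; I > E → go right; I < K → go left. Place as left child of K.
Insert P: P > M → go right; P < S → go left; P > O → go right. Place as right child of O.
Insert A: A < M → go left; A < E → go left. Place as left child of E.
Insert J: J < M → go left; J > E → go right; J < K → go left; J > I → go right. Place as right child of I.
Insert L: L < M → go left; L > E → go right; L > K → go right. Place as right child of K.
Insert F: F < M → go left; F > E → go right; F < K → go left; F < I → go left. Place as left child of I.
Insert D: D < M → go left; D < E → go left; D > A → go right. Place as right child of A.
Insert Z: Z > M → go right; Z > S → go right. Place as right child of S.
Insert X: X > M → go right; X > S → go right; X < Z → go left. Place as left child of Z.
Insert Q: Q > M → go right; Q < S → go left; Q > O → go right; Q > P → go right. Place as right child of P.
Insert Y: Y > M → go right; Y > S → go right; Y < Z → go left; Y > X → go right. Place as right child of X.
Insert W: W > M → go right; W > S → go right; W < Z → go left; W < X → go left. Place as left child of X.

W's parent is X; the other child of X is Y.

Y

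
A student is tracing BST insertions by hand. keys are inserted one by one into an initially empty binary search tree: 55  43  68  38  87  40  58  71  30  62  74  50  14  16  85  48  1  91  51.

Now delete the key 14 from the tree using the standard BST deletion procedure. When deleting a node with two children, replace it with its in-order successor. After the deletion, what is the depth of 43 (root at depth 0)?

55: root
43: left child of 55 (depth 1)
68: right child of 55 (depth 1)
38: left child of 43 (depth 2)
87: right child of 68 (depth 2)
40: right child of 38 (depth 3)
58: left child of 68 (depth 2)
71: left child of 87 (depth 3)
30: left child of 38 (depth 3)
62: right child of 58 (depth 3)
74: right child of 71 (depth 4)
50: right child of 43 (depth 2)
14: left child of 30 (depth 4)
16: right child of 14 (depth 5)
85: right child of 74 (depth 5)
48: left child of 50 (depth 3)
1: left child of 14 (depth 5)
91: right child of 87 (depth 3)
51: right child of 50 (depth 3)

Delete 14 (two children — replace with in-order successor).
After deletion, path to 43: 55 → 43.

1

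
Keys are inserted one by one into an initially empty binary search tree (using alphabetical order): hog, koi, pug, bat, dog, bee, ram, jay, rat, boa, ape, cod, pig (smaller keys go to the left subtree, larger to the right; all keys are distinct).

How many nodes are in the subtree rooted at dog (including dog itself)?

4

Insert hog: tree is empty, so hog becomes the root.
Insert koi: koi > hog → go right. Place as right child of hog.
Insert pug: pug > hog → go right; pug > koi → go right. Place as right child of koi.
Insert bat: bat < hog → go left. Place as left child of hog.
Insert dog: dog < hog → go left; dog > bat → go right. Place as right child of bat.
Insert bee: bee < hog → go left; bee > bat → go right; bee < dog → go left. Place as left child of dog.
Insert ram: ram > hog → go right; ram > koi → go right; ram > pug → go right. Place as right child of pug.
Insert jay: jay > hog → go right; jay < koi → go left. Place as left child of koi.
Insert rat: rat > hog → go right; rat > koi → go right; rat > pug → go right; rat > ram → go right. Place as right child of ram.
Insert boa: boa < hog → go left; boa > bat → go right; boa < dog → go left; boa > bee → go right. Place as right child of bee.
Insert ape: ape < hog → go left; ape < bat → go left. Place as left child of bat.
Insert cod: cod < hog → go left; cod > bat → go right; cod < dog → go left; cod > bee → go right; cod > boa → go right. Place as right child of boa.
Insert pig: pig > hog → go right; pig > koi → go right; pig < pug → go left. Place as left child of pug.

Subtree rooted at dog contains: dog, bee, boa, cod — 4 nodes.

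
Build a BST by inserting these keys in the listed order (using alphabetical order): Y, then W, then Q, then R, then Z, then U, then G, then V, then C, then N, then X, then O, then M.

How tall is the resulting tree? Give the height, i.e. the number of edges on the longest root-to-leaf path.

Insert Y: tree is empty, so Y becomes the root.
Insert W: W < Y → go left. Place as left child of Y.
Insert Q: Q < Y → go left; Q < W → go left. Place as left child of W.
Insert R: R < Y → go left; R < W → go left; R > Q → go right. Place as right child of Q.
Insert Z: Z > Y → go right. Place as right child of Y.
Insert U: U < Y → go left; U < W → go left; U > Q → go right; U > R → go right. Place as right child of R.
Insert G: G < Y → go left; G < W → go left; G < Q → go left. Place as left child of Q.
Insert V: V < Y → go left; V < W → go left; V > Q → go right; V > R → go right; V > U → go right. Place as right child of U.
Insert C: C < Y → go left; C < W → go left; C < Q → go left; C < G → go left. Place as left child of G.
Insert N: N < Y → go left; N < W → go left; N < Q → go left; N > G → go right. Place as right child of G.
Insert X: X < Y → go left; X > W → go right. Place as right child of W.
Insert O: O < Y → go left; O < W → go left; O < Q → go left; O > G → go right; O > N → go right. Place as right child of N.
Insert M: M < Y → go left; M < W → go left; M < Q → go left; M > G → go right; M < N → go left. Place as left child of N.

The deepest node is V at depth 5.

5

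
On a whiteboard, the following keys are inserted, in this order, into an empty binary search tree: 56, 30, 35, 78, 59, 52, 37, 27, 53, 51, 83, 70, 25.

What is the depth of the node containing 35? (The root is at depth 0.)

56: root
30: left child of 56 (depth 1)
35: right child of 30 (depth 2)
78: right child of 56 (depth 1)
59: left child of 78 (depth 2)
52: right child of 35 (depth 3)
37: left child of 52 (depth 4)
27: left child of 30 (depth 2)
53: right child of 52 (depth 4)
51: right child of 37 (depth 5)
83: right child of 78 (depth 2)
70: right child of 59 (depth 3)
25: left child of 27 (depth 3)

Path to 35: 56 → 30 → 35, which is 2 edges.

2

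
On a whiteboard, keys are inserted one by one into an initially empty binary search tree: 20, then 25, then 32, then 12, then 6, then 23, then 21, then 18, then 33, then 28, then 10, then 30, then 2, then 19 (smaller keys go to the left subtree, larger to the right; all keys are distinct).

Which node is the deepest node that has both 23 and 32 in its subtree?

Insert 20: tree is empty, so 20 becomes the root.
Insert 25: 25 > 20 → go right. Place as right child of 20.
Insert 32: 32 > 20 → go right; 32 > 25 → go right. Place as right child of 25.
Insert 12: 12 < 20 → go left. Place as left child of 20.
Insert 6: 6 < 20 → go left; 6 < 12 → go left. Place as left child of 12.
Insert 23: 23 > 20 → go right; 23 < 25 → go left. Place as left child of 25.
Insert 21: 21 > 20 → go right; 21 < 25 → go left; 21 < 23 → go left. Place as left child of 23.
Insert 18: 18 < 20 → go left; 18 > 12 → go right. Place as right child of 12.
Insert 33: 33 > 20 → go right; 33 > 25 → go right; 33 > 32 → go right. Place as right child of 32.
Insert 28: 28 > 20 → go right; 28 > 25 → go right; 28 < 32 → go left. Place as left child of 32.
Insert 10: 10 < 20 → go left; 10 < 12 → go left; 10 > 6 → go right. Place as right child of 6.
Insert 30: 30 > 20 → go right; 30 > 25 → go right; 30 < 32 → go left; 30 > 28 → go right. Place as right child of 28.
Insert 2: 2 < 20 → go left; 2 < 12 → go left; 2 < 6 → go left. Place as left child of 6.
Insert 19: 19 < 20 → go left; 19 > 12 → go right; 19 > 18 → go right. Place as right child of 18.

Path to 23: 20 → 25 → 23
Path to 32: 20 → 25 → 32
The paths share a prefix ending at 25, then split left and right.

25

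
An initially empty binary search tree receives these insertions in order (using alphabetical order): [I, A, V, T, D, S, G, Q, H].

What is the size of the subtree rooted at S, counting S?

I: root
A: left child of I (depth 1)
V: right child of I (depth 1)
T: left child of V (depth 2)
D: right child of A (depth 2)
S: left child of T (depth 3)
G: right child of D (depth 3)
Q: left child of S (depth 4)
H: right child of G (depth 4)

Subtree rooted at S contains: S, Q — 2 nodes.

2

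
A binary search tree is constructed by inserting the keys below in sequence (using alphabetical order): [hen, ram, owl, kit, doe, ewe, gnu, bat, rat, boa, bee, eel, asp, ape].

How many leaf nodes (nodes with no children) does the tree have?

6

hen: root
ram: right child of hen (depth 1)
owl: left child of ram (depth 2)
kit: left child of owl (depth 3)
doe: left child of hen (depth 1)
ewe: right child of doe (depth 2)
gnu: right child of ewe (depth 3)
bat: left child of doe (depth 2)
rat: right child of ram (depth 2)
boa: right child of bat (depth 3)
bee: left child of boa (depth 4)
eel: left child of ewe (depth 3)
asp: left child of bat (depth 3)
ape: left child of asp (depth 4)

Leaves: ape, bee, eel, gnu, kit, rat — 6 in total.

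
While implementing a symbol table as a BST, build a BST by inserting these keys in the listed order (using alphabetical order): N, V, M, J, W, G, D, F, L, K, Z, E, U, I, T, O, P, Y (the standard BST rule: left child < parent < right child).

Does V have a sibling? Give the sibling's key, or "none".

M

Insert N: tree is empty, so N becomes the root.
Insert V: V > N → go right. Place as right child of N.
Insert M: M < N → go left. Place as left child of N.
Insert J: J < N → go left; J < M → go left. Place as left child of M.
Insert W: W > N → go right; W > V → go right. Place as right child of V.
Insert G: G < N → go left; G < M → go left; G < J → go left. Place as left child of J.
Insert D: D < N → go left; D < M → go left; D < J → go left; D < G → go left. Place as left child of G.
Insert F: F < N → go left; F < M → go left; F < J → go left; F < G → go left; F > D → go right. Place as right child of D.
Insert L: L < N → go left; L < M → go left; L > J → go right. Place as right child of J.
Insert K: K < N → go left; K < M → go left; K > J → go right; K < L → go left. Place as left child of L.
Insert Z: Z > N → go right; Z > V → go right; Z > W → go right. Place as right child of W.
Insert E: E < N → go left; E < M → go left; E < J → go left; E < G → go left; E > D → go right; E < F → go left. Place as left child of F.
Insert U: U > N → go right; U < V → go left. Place as left child of V.
Insert I: I < N → go left; I < M → go left; I < J → go left; I > G → go right. Place as right child of G.
Insert T: T > N → go right; T < V → go left; T < U → go left. Place as left child of U.
Insert O: O > N → go right; O < V → go left; O < U → go left; O < T → go left. Place as left child of T.
Insert P: P > N → go right; P < V → go left; P < U → go left; P < T → go left; P > O → go right. Place as right child of O.
Insert Y: Y > N → go right; Y > V → go right; Y > W → go right; Y < Z → go left. Place as left child of Z.

V's parent is N; the other child of N is M.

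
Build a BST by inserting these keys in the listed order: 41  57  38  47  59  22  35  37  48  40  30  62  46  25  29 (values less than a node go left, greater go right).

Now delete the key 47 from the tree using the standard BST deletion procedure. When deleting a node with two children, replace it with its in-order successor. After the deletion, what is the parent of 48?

41: root
57: right child of 41 (depth 1)
38: left child of 41 (depth 1)
47: left child of 57 (depth 2)
59: right child of 57 (depth 2)
22: left child of 38 (depth 2)
35: right child of 22 (depth 3)
37: right child of 35 (depth 4)
48: right child of 47 (depth 3)
40: right child of 38 (depth 2)
30: left child of 35 (depth 4)
62: right child of 59 (depth 3)
46: left child of 47 (depth 3)
25: left child of 30 (depth 5)
29: right child of 25 (depth 6)

Delete 47 (two children — replace with in-order successor).
After deletion, 48's parent is 57.

57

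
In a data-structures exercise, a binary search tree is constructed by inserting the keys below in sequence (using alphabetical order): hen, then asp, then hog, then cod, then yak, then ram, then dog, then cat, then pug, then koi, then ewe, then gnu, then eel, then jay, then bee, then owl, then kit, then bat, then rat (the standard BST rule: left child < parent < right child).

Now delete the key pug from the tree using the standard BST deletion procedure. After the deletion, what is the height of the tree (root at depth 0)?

6

Insert hen: tree is empty, so hen becomes the root.
Insert asp: asp < hen → go left. Place as left child of hen.
Insert hog: hog > hen → go right. Place as right child of hen.
Insert cod: cod < hen → go left; cod > asp → go right. Place as right child of asp.
Insert yak: yak > hen → go right; yak > hog → go right. Place as right child of hog.
Insert ram: ram > hen → go right; ram > hog → go right; ram < yak → go left. Place as left child of yak.
Insert dog: dog < hen → go left; dog > asp → go right; dog > cod → go right. Place as right child of cod.
Insert cat: cat < hen → go left; cat > asp → go right; cat < cod → go left. Place as left child of cod.
Insert pug: pug > hen → go right; pug > hog → go right; pug < yak → go left; pug < ram → go left. Place as left child of ram.
Insert koi: koi > hen → go right; koi > hog → go right; koi < yak → go left; koi < ram → go left; koi < pug → go left. Place as left child of pug.
Insert ewe: ewe < hen → go left; ewe > asp → go right; ewe > cod → go right; ewe > dog → go right. Place as right child of dog.
Insert gnu: gnu < hen → go left; gnu > asp → go right; gnu > cod → go right; gnu > dog → go right; gnu > ewe → go right. Place as right child of ewe.
Insert eel: eel < hen → go left; eel > asp → go right; eel > cod → go right; eel > dog → go right; eel < ewe → go left. Place as left child of ewe.
Insert jay: jay > hen → go right; jay > hog → go right; jay < yak → go left; jay < ram → go left; jay < pug → go left; jay < koi → go left. Place as left child of koi.
Insert bee: bee < hen → go left; bee > asp → go right; bee < cod → go left; bee < cat → go left. Place as left child of cat.
Insert owl: owl > hen → go right; owl > hog → go right; owl < yak → go left; owl < ram → go left; owl < pug → go left; owl > koi → go right. Place as right child of koi.
Insert kit: kit > hen → go right; kit > hog → go right; kit < yak → go left; kit < ram → go left; kit < pug → go left; kit < koi → go left; kit > jay → go right. Place as right child of jay.
Insert bat: bat < hen → go left; bat > asp → go right; bat < cod → go left; bat < cat → go left; bat < bee → go left. Place as left child of bee.
Insert rat: rat > hen → go right; rat > hog → go right; rat < yak → go left; rat > ram → go right. Place as right child of ram.

Delete pug (at most one child — splice it out).
After deletion, deepest node is kit at depth 6.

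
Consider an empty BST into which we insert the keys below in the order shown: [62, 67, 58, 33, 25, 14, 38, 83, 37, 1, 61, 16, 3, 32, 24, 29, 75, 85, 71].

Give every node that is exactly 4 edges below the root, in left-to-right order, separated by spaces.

14 32 37 71

Insert 62: tree is empty, so 62 becomes the root.
Insert 67: 67 > 62 → go right. Place as right child of 62.
Insert 58: 58 < 62 → go left. Place as left child of 62.
Insert 33: 33 < 62 → go left; 33 < 58 → go left. Place as left child of 58.
Insert 25: 25 < 62 → go left; 25 < 58 → go left; 25 < 33 → go left. Place as left child of 33.
Insert 14: 14 < 62 → go left; 14 < 58 → go left; 14 < 33 → go left; 14 < 25 → go left. Place as left child of 25.
Insert 38: 38 < 62 → go left; 38 < 58 → go left; 38 > 33 → go right. Place as right child of 33.
Insert 83: 83 > 62 → go right; 83 > 67 → go right. Place as right child of 67.
Insert 37: 37 < 62 → go left; 37 < 58 → go left; 37 > 33 → go right; 37 < 38 → go left. Place as left child of 38.
Insert 1: 1 < 62 → go left; 1 < 58 → go left; 1 < 33 → go left; 1 < 25 → go left; 1 < 14 → go left. Place as left child of 14.
Insert 61: 61 < 62 → go left; 61 > 58 → go right. Place as right child of 58.
Insert 16: 16 < 62 → go left; 16 < 58 → go left; 16 < 33 → go left; 16 < 25 → go left; 16 > 14 → go right. Place as right child of 14.
Insert 3: 3 < 62 → go left; 3 < 58 → go left; 3 < 33 → go left; 3 < 25 → go left; 3 < 14 → go left; 3 > 1 → go right. Place as right child of 1.
Insert 32: 32 < 62 → go left; 32 < 58 → go left; 32 < 33 → go left; 32 > 25 → go right. Place as right child of 25.
Insert 24: 24 < 62 → go left; 24 < 58 → go left; 24 < 33 → go left; 24 < 25 → go left; 24 > 14 → go right; 24 > 16 → go right. Place as right child of 16.
Insert 29: 29 < 62 → go left; 29 < 58 → go left; 29 < 33 → go left; 29 > 25 → go right; 29 < 32 → go left. Place as left child of 32.
Insert 75: 75 > 62 → go right; 75 > 67 → go right; 75 < 83 → go left. Place as left child of 83.
Insert 85: 85 > 62 → go right; 85 > 67 → go right; 85 > 83 → go right. Place as right child of 83.
Insert 71: 71 > 62 → go right; 71 > 67 → go right; 71 < 83 → go left; 71 < 75 → go left. Place as left child of 75.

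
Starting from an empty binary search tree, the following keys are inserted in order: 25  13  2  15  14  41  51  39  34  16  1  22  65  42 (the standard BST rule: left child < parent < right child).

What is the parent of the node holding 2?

25: root
13: left child of 25 (depth 1)
2: left child of 13 (depth 2)
15: right child of 13 (depth 2)
14: left child of 15 (depth 3)
41: right child of 25 (depth 1)
51: right child of 41 (depth 2)
39: left child of 41 (depth 2)
34: left child of 39 (depth 3)
16: right child of 15 (depth 3)
1: left child of 2 (depth 3)
22: right child of 16 (depth 4)
65: right child of 51 (depth 3)
42: left child of 51 (depth 3)

13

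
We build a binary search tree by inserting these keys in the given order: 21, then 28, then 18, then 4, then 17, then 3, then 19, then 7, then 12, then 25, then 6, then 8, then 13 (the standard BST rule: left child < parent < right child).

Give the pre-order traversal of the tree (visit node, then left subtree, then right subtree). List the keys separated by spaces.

21: root
28: right child of 21 (depth 1)
18: left child of 21 (depth 1)
4: left child of 18 (depth 2)
17: right child of 4 (depth 3)
3: left child of 4 (depth 3)
19: right child of 18 (depth 2)
7: left child of 17 (depth 4)
12: right child of 7 (depth 5)
25: left child of 28 (depth 2)
6: left child of 7 (depth 5)
8: left child of 12 (depth 6)
13: right child of 12 (depth 6)

21 18 4 3 17 7 6 12 8 13 19 28 25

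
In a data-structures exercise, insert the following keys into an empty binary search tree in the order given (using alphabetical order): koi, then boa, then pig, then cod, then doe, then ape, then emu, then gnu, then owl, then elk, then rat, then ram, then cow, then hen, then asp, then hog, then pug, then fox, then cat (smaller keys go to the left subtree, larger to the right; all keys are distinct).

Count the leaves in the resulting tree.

8

Insert koi: tree is empty, so koi becomes the root.
Insert boa: boa < koi → go left. Place as left child of koi.
Insert pig: pig > koi → go right. Place as right child of koi.
Insert cod: cod < koi → go left; cod > boa → go right. Place as right child of boa.
Insert doe: doe < koi → go left; doe > boa → go right; doe > cod → go right. Place as right child of cod.
Insert ape: ape < koi → go left; ape < boa → go left. Place as left child of boa.
Insert emu: emu < koi → go left; emu > boa → go right; emu > cod → go right; emu > doe → go right. Place as right child of doe.
Insert gnu: gnu < koi → go left; gnu > boa → go right; gnu > cod → go right; gnu > doe → go right; gnu > emu → go right. Place as right child of emu.
Insert owl: owl > koi → go right; owl < pig → go left. Place as left child of pig.
Insert elk: elk < koi → go left; elk > boa → go right; elk > cod → go right; elk > doe → go right; elk < emu → go left. Place as left child of emu.
Insert rat: rat > koi → go right; rat > pig → go right. Place as right child of pig.
Insert ram: ram > koi → go right; ram > pig → go right; ram < rat → go left. Place as left child of rat.
Insert cow: cow < koi → go left; cow > boa → go right; cow > cod → go right; cow < doe → go left. Place as left child of doe.
Insert hen: hen < koi → go left; hen > boa → go right; hen > cod → go right; hen > doe → go right; hen > emu → go right; hen > gnu → go right. Place as right child of gnu.
Insert asp: asp < koi → go left; asp < boa → go left; asp > ape → go right. Place as right child of ape.
Insert hog: hog < koi → go left; hog > boa → go right; hog > cod → go right; hog > doe → go right; hog > emu → go right; hog > gnu → go right; hog > hen → go right. Place as right child of hen.
Insert pug: pug > koi → go right; pug > pig → go right; pug < rat → go left; pug < ram → go left. Place as left child of ram.
Insert fox: fox < koi → go left; fox > boa → go right; fox > cod → go right; fox > doe → go right; fox > emu → go right; fox < gnu → go left. Place as left child of gnu.
Insert cat: cat < koi → go left; cat > boa → go right; cat < cod → go left. Place as left child of cod.

Leaves: asp, cat, cow, elk, fox, hog, owl, pug — 8 in total.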